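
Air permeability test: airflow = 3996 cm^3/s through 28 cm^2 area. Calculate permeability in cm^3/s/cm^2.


Formula: Air Permeability = Airflow / Test Area
AP = 3996 cm^3/s / 28 cm^2
AP = 142.7 cm^3/s/cm^2

142.7 cm^3/s/cm^2


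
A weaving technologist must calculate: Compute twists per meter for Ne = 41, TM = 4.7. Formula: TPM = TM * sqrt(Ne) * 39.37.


Formula: TPM = TM * sqrt(Ne) * 39.37
Step 1: sqrt(Ne) = sqrt(41) = 6.4031
Step 2: TM * sqrt(Ne) = 4.7 * 6.4031 = 30.0946
Step 3: TPM = 30.0946 * 39.37 = 1185 twists/m

1185 twists/m


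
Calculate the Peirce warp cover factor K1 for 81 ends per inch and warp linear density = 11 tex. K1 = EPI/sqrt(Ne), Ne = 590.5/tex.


Formula: K1 = EPI / sqrt(Ne), with Ne = 590.5 / tex_warp
Step 1: Ne = 590.5 / 11 = 53.682
Step 2: sqrt(Ne) = sqrt(53.682) = 7.3268
Step 3: K1 = 81 / 7.3268 = 11.1

11.1


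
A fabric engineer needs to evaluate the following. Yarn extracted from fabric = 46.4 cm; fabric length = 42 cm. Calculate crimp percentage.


Formula: Crimp% = ((L_yarn - L_fabric) / L_fabric) * 100
Step 1: Extension = 46.4 - 42 = 4.4 cm
Step 2: Crimp% = (4.4 / 42) * 100
Step 3: Crimp% = 0.104762 * 100 = 10.4762% ≈ 10.5%

10.5%


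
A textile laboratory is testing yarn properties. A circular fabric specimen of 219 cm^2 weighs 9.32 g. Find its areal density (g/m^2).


Formula: GSM = mass_g / area_m2
Step 1: Convert area: 219 cm^2 = 219 / 10000 = 0.0219 m^2
Step 2: GSM = 9.32 g / 0.0219 m^2 = 425.6 g/m^2

425.6 g/m^2


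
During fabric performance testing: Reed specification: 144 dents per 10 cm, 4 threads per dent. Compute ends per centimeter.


Formula: EPC = (dents per 10 cm * ends per dent) / 10
Step 1: Total ends per 10 cm = 144 * 4 = 576
Step 2: EPC = 576 / 10 = 57.6 ends/cm

57.6 ends/cm


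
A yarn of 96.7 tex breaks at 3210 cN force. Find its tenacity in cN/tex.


Formula: Tenacity = Breaking force / Linear density
Tenacity = 3210 cN / 96.7 tex
Tenacity = 33.20 cN/tex

33.20 cN/tex


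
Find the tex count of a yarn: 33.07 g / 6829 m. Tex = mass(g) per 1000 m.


Formula: Tex = (mass_g / length_m) * 1000
Substituting: Tex = (33.07 / 6829) * 1000
Intermediate: 33.07 / 6829 = 0.00484258 g/m
Tex = 0.00484258 * 1000 = 4.84 tex

4.84 tex


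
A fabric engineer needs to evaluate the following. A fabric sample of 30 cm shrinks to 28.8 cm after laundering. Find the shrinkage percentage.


Formula: Shrinkage% = ((L_before - L_after) / L_before) * 100
Step 1: Shrinkage = 30 - 28.8 = 1.2 cm
Step 2: Shrinkage% = (1.2 / 30) * 100
Step 3: Shrinkage% = 0.04 * 100 = 4.0%

4.0%


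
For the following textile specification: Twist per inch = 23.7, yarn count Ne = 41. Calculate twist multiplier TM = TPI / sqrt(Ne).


Formula: TM = TPI / sqrt(Ne)
Step 1: sqrt(Ne) = sqrt(41) = 6.4031
Step 2: TM = 23.7 / 6.4031 = 3.70

3.70 TM


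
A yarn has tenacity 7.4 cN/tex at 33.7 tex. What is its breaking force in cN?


Formula: Breaking force = Tenacity * Linear density
F = 7.4 cN/tex * 33.7 tex
F = 249.38 cN

249.38 cN


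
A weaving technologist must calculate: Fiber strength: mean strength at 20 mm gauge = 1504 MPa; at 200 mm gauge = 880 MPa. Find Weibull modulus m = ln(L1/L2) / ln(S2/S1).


Formula: m = ln(L1/L2) / ln(S2/S1)
Step 1: ln(L1/L2) = ln(20/200) = -2.30259
Step 2: S2/S1 = 880/1504 = 0.58511
Step 3: ln(S2/S1) = ln(0.58511) = -0.53596
Step 4: m = -2.30259 / -0.53596 = 4.30

4.30 (Weibull m)


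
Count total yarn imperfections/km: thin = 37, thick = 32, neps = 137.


Formula: Total = thin places + thick places + neps
Total = 37 + 32 + 137
Total = 206 imperfections/km

206 imperfections/km


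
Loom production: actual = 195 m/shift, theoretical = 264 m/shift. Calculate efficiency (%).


Formula: Efficiency% = (Actual output / Theoretical output) * 100
Efficiency% = (195 / 264) * 100
Efficiency% = 0.738636 * 100 = 73.8636% ≈ 73.9%

73.9%


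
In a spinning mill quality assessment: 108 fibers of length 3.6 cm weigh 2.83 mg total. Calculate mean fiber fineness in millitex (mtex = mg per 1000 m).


Formula: fineness (mtex) = mass (mg) / total length (km) = (mass_mg / total_length_m) * 1000
Step 1: Convert fiber length: 3.6 cm = 0.036 m
Step 2: Total fiber length = 108 * 0.036 = 3.888 m
Step 3: Linear density = 2.83 mg / 3.888 m = 0.7279 mg/m
Step 4: fineness = 0.7279 * 1000 = 727.9 mtex

727.9 mtex


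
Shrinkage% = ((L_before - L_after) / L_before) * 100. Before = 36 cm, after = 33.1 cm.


Formula: Shrinkage% = ((L_before - L_after) / L_before) * 100
Step 1: Shrinkage = 36 - 33.1 = 2.9 cm
Step 2: Shrinkage% = (2.9 / 36) * 100
Step 3: Shrinkage% = 0.080556 * 100 = 8.0556% ≈ 8.1%

8.1%


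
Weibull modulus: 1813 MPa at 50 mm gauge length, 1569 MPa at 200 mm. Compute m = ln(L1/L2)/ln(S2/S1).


Formula: m = ln(L1/L2) / ln(S2/S1)
Step 1: ln(L1/L2) = ln(50/200) = -1.38629
Step 2: S2/S1 = 1569/1813 = 0.86542
Step 3: ln(S2/S1) = ln(0.86542) = -0.14454
Step 4: m = -1.38629 / -0.14454 = 9.59

9.59 (Weibull m)


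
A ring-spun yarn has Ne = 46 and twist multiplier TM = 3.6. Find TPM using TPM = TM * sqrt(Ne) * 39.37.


Formula: TPM = TM * sqrt(Ne) * 39.37
Step 1: sqrt(Ne) = sqrt(46) = 6.7823
Step 2: TM * sqrt(Ne) = 3.6 * 6.7823 = 24.4163
Step 3: TPM = 24.4163 * 39.37 = 961 twists/m

961 twists/m


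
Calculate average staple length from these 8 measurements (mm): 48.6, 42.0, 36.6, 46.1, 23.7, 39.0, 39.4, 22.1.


Formula: Mean = sum of lengths / count
Sum = 48.6 + 42.0 + 36.6 + 46.1 + 23.7 + 39.0 + 39.4 + 22.1
Sum = 297.5 mm
Mean = 297.5 / 8 = 37.19 mm

37.19 mm


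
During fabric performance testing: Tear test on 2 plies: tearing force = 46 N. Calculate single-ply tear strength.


Formula: Per-ply strength = Total force / Number of plies
Per-ply = 46 N / 2
Per-ply = 23 N

23 N


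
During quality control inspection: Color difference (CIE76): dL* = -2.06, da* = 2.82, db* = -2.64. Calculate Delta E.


Formula: Delta E = sqrt(dL*^2 + da*^2 + db*^2)
Step 1: dL*^2 = (-2.06)^2 = 4.2436
Step 2: da*^2 = 2.82^2 = 7.9524
Step 3: db*^2 = (-2.64)^2 = 6.9696
Step 4: Sum = 4.2436 + 7.9524 + 6.9696 = 19.1656
Step 5: Delta E = sqrt(19.1656) = 4.38

4.38 Delta E


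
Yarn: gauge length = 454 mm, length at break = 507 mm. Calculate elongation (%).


Formula: Elongation (%) = ((L_break - L0) / L0) * 100
Step 1: Extension = 507 - 454 = 53 mm
Step 2: Elongation = (53 / 454) * 100
Step 3: Elongation = 0.11674 * 100 = 11.674% ≈ 11.7%

11.7%


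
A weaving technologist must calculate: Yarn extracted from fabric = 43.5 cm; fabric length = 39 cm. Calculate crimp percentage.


Formula: Crimp% = ((L_yarn - L_fabric) / L_fabric) * 100
Step 1: Extension = 43.5 - 39 = 4.5 cm
Step 2: Crimp% = (4.5 / 39) * 100
Step 3: Crimp% = 0.115385 * 100 = 11.5385% ≈ 11.5%

11.5%


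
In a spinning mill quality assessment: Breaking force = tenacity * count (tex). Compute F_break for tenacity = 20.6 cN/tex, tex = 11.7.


Formula: Breaking force = Tenacity * Linear density
F = 20.6 cN/tex * 11.7 tex
F = 241.02 cN

241.02 cN


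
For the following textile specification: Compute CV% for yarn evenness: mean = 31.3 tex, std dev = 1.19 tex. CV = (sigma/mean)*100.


Formula: CV% = (standard deviation / mean) * 100
Step 1: Ratio = 1.19 / 31.3 = 0.038019
Step 2: CV% = 0.038019 * 100 = 3.8019% ≈ 3.8%

3.8%


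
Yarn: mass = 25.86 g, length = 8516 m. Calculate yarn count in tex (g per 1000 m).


Formula: Tex = (mass_g / length_m) * 1000
Substituting: Tex = (25.86 / 8516) * 1000
Intermediate: 25.86 / 8516 = 0.00303664 g/m
Tex = 0.00303664 * 1000 = 3.04 tex

3.04 tex


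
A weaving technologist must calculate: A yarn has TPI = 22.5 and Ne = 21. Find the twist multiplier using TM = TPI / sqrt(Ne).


Formula: TM = TPI / sqrt(Ne)
Step 1: sqrt(Ne) = sqrt(21) = 4.5826
Step 2: TM = 22.5 / 4.5826 = 4.91

4.91 TM


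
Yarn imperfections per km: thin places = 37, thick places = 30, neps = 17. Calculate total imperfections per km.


Formula: Total = thin places + thick places + neps
Total = 37 + 30 + 17
Total = 84 imperfections/km

84 imperfections/km


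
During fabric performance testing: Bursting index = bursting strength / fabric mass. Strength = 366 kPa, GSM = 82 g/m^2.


Formula: Bursting Index = Bursting Strength / Fabric GSM
BI = 366 kPa / 82 g/m^2
BI = 4.463 kPa/(g/m^2)

4.463 kPa/(g/m^2)


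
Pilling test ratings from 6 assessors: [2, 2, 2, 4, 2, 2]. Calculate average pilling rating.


Formula: Mean = sum / count
Sum = 2 + 2 + 2 + 4 + 2 + 2 = 14
Mean = 14 / 6 = 2.3

2.3


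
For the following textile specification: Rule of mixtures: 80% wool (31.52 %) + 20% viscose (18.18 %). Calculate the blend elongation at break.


Formula: Blend property = (fraction_A * property_A) + (fraction_B * property_B)
Step 1: Contribution A = 80/100 * 31.52 % = 25.216 %
Step 2: Contribution B = 20/100 * 18.18 % = 3.636 %
Step 3: Blend elongation at break = 25.216 + 3.636 = 28.852 %

28.852 %


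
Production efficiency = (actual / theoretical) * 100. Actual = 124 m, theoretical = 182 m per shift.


Formula: Efficiency% = (Actual output / Theoretical output) * 100
Efficiency% = (124 / 182) * 100
Efficiency% = 0.681319 * 100 = 68.1319% ≈ 68.1%

68.1%


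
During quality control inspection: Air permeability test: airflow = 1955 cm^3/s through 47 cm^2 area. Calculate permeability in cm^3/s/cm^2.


Formula: Air Permeability = Airflow / Test Area
AP = 1955 cm^3/s / 47 cm^2
AP = 41.6 cm^3/s/cm^2

41.6 cm^3/s/cm^2


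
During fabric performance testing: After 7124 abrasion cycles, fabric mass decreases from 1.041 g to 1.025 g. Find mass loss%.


Formula: Mass loss% = ((m_before - m_after) / m_before) * 100
Step 1: Mass loss = 1.041 - 1.025 = 0.016 g
Step 2: Ratio = 0.016 / 1.041 = 0.0153698
Step 3: Mass loss% = 0.0153698 * 100 = 1.53698% ≈ 1.54%

1.54%


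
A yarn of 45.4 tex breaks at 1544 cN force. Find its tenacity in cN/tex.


Formula: Tenacity = Breaking force / Linear density
Tenacity = 1544 cN / 45.4 tex
Tenacity = 34.01 cN/tex

34.01 cN/tex


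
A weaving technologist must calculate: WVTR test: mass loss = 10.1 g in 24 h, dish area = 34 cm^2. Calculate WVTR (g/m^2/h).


Formula: WVTR = mass_loss / (area * time)
Step 1: Convert area: 34 cm^2 = 0.0034 m^2
Step 2: WVTR = 10.1 g / (0.0034 m^2 * 24 h)
Step 3: WVTR = 10.1 / 0.0816 = 123.8 g/m^2/h

123.8 g/m^2/h


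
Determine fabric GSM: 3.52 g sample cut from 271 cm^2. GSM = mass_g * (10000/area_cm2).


Formula: GSM = mass_g / area_m2
Step 1: Convert area: 271 cm^2 = 271 / 10000 = 0.0271 m^2
Step 2: GSM = 3.52 g / 0.0271 m^2 = 129.9 g/m^2

129.9 g/m^2


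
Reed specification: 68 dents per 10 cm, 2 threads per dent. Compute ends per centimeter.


Formula: EPC = (dents per 10 cm * ends per dent) / 10
Step 1: Total ends per 10 cm = 68 * 2 = 136
Step 2: EPC = 136 / 10 = 13.6 ends/cm

13.6 ends/cm


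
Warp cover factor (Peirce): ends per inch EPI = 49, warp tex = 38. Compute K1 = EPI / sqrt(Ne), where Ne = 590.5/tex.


Formula: K1 = EPI / sqrt(Ne), with Ne = 590.5 / tex_warp
Step 1: Ne = 590.5 / 38 = 15.539
Step 2: sqrt(Ne) = sqrt(15.539) = 3.942
Step 3: K1 = 49 / 3.942 = 12.4

12.4


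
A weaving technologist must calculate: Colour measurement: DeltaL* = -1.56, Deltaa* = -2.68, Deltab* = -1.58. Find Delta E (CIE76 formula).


Formula: Delta E = sqrt(dL*^2 + da*^2 + db*^2)
Step 1: dL*^2 = (-1.56)^2 = 2.4336
Step 2: da*^2 = (-2.68)^2 = 7.1824
Step 3: db*^2 = (-1.58)^2 = 2.4964
Step 4: Sum = 2.4336 + 7.1824 + 2.4964 = 12.1124
Step 5: Delta E = sqrt(12.1124) = 3.48

3.48 Delta E


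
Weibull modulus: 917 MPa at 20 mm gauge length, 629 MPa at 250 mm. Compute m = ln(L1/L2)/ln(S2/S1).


Formula: m = ln(L1/L2) / ln(S2/S1)
Step 1: ln(L1/L2) = ln(20/250) = -2.52573
Step 2: S2/S1 = 629/917 = 0.68593
Step 3: ln(S2/S1) = ln(0.68593) = -0.37698
Step 4: m = -2.52573 / -0.37698 = 6.70

6.70 (Weibull m)


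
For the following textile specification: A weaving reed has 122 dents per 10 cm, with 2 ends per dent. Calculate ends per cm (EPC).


Formula: EPC = (dents per 10 cm * ends per dent) / 10
Step 1: Total ends per 10 cm = 122 * 2 = 244
Step 2: EPC = 244 / 10 = 24.4 ends/cm

24.4 ends/cm


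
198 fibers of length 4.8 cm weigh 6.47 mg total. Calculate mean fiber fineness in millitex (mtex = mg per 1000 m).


Formula: fineness (mtex) = mass (mg) / total length (km) = (mass_mg / total_length_m) * 1000
Step 1: Convert fiber length: 4.8 cm = 0.048 m
Step 2: Total fiber length = 198 * 0.048 = 9.504 m
Step 3: Linear density = 6.47 mg / 9.504 m = 0.6808 mg/m
Step 4: fineness = 0.6808 * 1000 = 680.8 mtex

680.8 mtex


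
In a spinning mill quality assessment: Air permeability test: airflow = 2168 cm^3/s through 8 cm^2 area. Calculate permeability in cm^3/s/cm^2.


Formula: Air Permeability = Airflow / Test Area
AP = 2168 cm^3/s / 8 cm^2
AP = 271.0 cm^3/s/cm^2

271.0 cm^3/s/cm^2


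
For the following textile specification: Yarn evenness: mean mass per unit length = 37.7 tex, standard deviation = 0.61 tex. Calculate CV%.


Formula: CV% = (standard deviation / mean) * 100
Step 1: Ratio = 0.61 / 37.7 = 0.01618
Step 2: CV% = 0.01618 * 100 = 1.618% ≈ 1.6%

1.6%


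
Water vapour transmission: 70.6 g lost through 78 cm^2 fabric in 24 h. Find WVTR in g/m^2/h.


Formula: WVTR = mass_loss / (area * time)
Step 1: Convert area: 78 cm^2 = 0.0078 m^2
Step 2: WVTR = 70.6 g / (0.0078 m^2 * 24 h)
Step 3: WVTR = 70.6 / 0.1872 = 377.1 g/m^2/h

377.1 g/m^2/h


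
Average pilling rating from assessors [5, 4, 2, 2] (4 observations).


Formula: Mean = sum / count
Sum = 5 + 4 + 2 + 2 = 13
Mean = 13 / 4 = 3.3

3.3


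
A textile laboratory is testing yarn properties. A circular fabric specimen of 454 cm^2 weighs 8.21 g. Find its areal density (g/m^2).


Formula: GSM = mass_g / area_m2
Step 1: Convert area: 454 cm^2 = 454 / 10000 = 0.0454 m^2
Step 2: GSM = 8.21 g / 0.0454 m^2 = 180.8 g/m^2

180.8 g/m^2


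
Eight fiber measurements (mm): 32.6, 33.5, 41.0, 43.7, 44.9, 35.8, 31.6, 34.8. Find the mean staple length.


Formula: Mean = sum of lengths / count
Sum = 32.6 + 33.5 + 41.0 + 43.7 + 44.9 + 35.8 + 31.6 + 34.8
Sum = 297.9 mm
Mean = 297.9 / 8 = 37.24 mm

37.24 mm


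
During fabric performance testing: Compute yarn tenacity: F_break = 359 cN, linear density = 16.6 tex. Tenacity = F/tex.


Formula: Tenacity = Breaking force / Linear density
Tenacity = 359 cN / 16.6 tex
Tenacity = 21.63 cN/tex

21.63 cN/tex


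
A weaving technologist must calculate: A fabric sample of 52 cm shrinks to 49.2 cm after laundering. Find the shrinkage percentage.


Formula: Shrinkage% = ((L_before - L_after) / L_before) * 100
Step 1: Shrinkage = 52 - 49.2 = 2.8 cm
Step 2: Shrinkage% = (2.8 / 52) * 100
Step 3: Shrinkage% = 0.053846 * 100 = 5.3846% ≈ 5.4%

5.4%


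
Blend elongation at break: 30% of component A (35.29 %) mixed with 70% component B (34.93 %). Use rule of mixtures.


Formula: Blend property = (fraction_A * property_A) + (fraction_B * property_B)
Step 1: Contribution A = 30/100 * 35.29 % = 10.587 %
Step 2: Contribution B = 70/100 * 34.93 % = 24.451 %
Step 3: Blend elongation at break = 10.587 + 24.451 = 35.038 %

35.038 %


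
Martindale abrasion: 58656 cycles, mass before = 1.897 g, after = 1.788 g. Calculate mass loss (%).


Formula: Mass loss% = ((m_before - m_after) / m_before) * 100
Step 1: Mass loss = 1.897 - 1.788 = 0.109 g
Step 2: Ratio = 0.109 / 1.897 = 0.0574591
Step 3: Mass loss% = 0.0574591 * 100 = 5.74591% ≈ 5.75%

5.75%


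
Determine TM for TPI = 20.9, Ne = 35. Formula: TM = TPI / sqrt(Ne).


Formula: TM = TPI / sqrt(Ne)
Step 1: sqrt(Ne) = sqrt(35) = 5.9161
Step 2: TM = 20.9 / 5.9161 = 3.53

3.53 TM


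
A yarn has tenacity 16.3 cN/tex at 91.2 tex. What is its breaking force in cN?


Formula: Breaking force = Tenacity * Linear density
F = 16.3 cN/tex * 91.2 tex
F = 1486.56 cN

1486.56 cN


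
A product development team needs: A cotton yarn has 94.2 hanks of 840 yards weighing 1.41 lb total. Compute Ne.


Formula: Ne = hanks / mass_lb
Substituting: Ne = 94.2 / 1.41
Ne = 66.8

66.8 Ne


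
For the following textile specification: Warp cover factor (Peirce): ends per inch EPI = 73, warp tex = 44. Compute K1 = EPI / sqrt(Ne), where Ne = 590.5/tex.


Formula: K1 = EPI / sqrt(Ne), with Ne = 590.5 / tex_warp
Step 1: Ne = 590.5 / 44 = 13.42
Step 2: sqrt(Ne) = sqrt(13.42) = 3.6633
Step 3: K1 = 73 / 3.6633 = 19.9

19.9


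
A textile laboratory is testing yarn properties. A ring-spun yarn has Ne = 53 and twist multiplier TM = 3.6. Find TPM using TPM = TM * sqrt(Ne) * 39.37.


Formula: TPM = TM * sqrt(Ne) * 39.37
Step 1: sqrt(Ne) = sqrt(53) = 7.2801
Step 2: TM * sqrt(Ne) = 3.6 * 7.2801 = 26.2084
Step 3: TPM = 26.2084 * 39.37 = 1032 twists/m

1032 twists/m


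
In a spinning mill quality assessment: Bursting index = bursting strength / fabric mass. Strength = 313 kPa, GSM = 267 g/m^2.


Formula: Bursting Index = Bursting Strength / Fabric GSM
BI = 313 kPa / 267 g/m^2
BI = 1.172 kPa/(g/m^2)

1.172 kPa/(g/m^2)


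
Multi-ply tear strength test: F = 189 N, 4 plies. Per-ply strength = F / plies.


Formula: Per-ply strength = Total force / Number of plies
Per-ply = 189 N / 4
Per-ply = 47.25 N

47.25 N


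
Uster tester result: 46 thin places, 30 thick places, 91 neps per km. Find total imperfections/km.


Formula: Total = thin places + thick places + neps
Total = 46 + 30 + 91
Total = 167 imperfections/km

167 imperfections/km


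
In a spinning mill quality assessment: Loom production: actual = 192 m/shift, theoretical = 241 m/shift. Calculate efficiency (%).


Formula: Efficiency% = (Actual output / Theoretical output) * 100
Efficiency% = (192 / 241) * 100
Efficiency% = 0.79668 * 100 = 79.668% ≈ 79.7%

79.7%


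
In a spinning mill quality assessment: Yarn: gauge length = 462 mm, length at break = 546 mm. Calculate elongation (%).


Formula: Elongation (%) = ((L_break - L0) / L0) * 100
Step 1: Extension = 546 - 462 = 84 mm
Step 2: Elongation = (84 / 462) * 100
Step 3: Elongation = 0.181818 * 100 = 18.1818% ≈ 18.2%

18.2%


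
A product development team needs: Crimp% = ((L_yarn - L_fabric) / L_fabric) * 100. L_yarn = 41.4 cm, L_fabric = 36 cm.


Formula: Crimp% = ((L_yarn - L_fabric) / L_fabric) * 100
Step 1: Extension = 41.4 - 36 = 5.4 cm
Step 2: Crimp% = (5.4 / 36) * 100
Step 3: Crimp% = 0.15 * 100 = 15.0%

15.0%


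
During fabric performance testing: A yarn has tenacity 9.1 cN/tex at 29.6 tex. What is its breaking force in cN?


Formula: Breaking force = Tenacity * Linear density
F = 9.1 cN/tex * 29.6 tex
F = 269.36 cN

269.36 cN


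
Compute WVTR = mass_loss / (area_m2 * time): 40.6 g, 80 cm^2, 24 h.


Formula: WVTR = mass_loss / (area * time)
Step 1: Convert area: 80 cm^2 = 0.008 m^2
Step 2: WVTR = 40.6 g / (0.008 m^2 * 24 h)
Step 3: WVTR = 40.6 / 0.192 = 211.5 g/m^2/h

211.5 g/m^2/h


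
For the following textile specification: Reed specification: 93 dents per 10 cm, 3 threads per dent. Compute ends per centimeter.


Formula: EPC = (dents per 10 cm * ends per dent) / 10
Step 1: Total ends per 10 cm = 93 * 3 = 279
Step 2: EPC = 279 / 10 = 27.9 ends/cm

27.9 ends/cm


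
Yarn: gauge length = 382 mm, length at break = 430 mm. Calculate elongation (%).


Formula: Elongation (%) = ((L_break - L0) / L0) * 100
Step 1: Extension = 430 - 382 = 48 mm
Step 2: Elongation = (48 / 382) * 100
Step 3: Elongation = 0.125654 * 100 = 12.5654% ≈ 12.6%

12.6%


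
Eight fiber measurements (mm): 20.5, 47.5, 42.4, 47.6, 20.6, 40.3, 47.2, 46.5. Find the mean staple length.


Formula: Mean = sum of lengths / count
Sum = 20.5 + 47.5 + 42.4 + 47.6 + 20.6 + 40.3 + 47.2 + 46.5
Sum = 312.6 mm
Mean = 312.6 / 8 = 39.08 mm

39.08 mm


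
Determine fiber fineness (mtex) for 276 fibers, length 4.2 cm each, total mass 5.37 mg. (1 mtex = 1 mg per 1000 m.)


Formula: fineness (mtex) = mass (mg) / total length (km) = (mass_mg / total_length_m) * 1000
Step 1: Convert fiber length: 4.2 cm = 0.042 m
Step 2: Total fiber length = 276 * 0.042 = 11.592 m
Step 3: Linear density = 5.37 mg / 11.592 m = 0.4633 mg/m
Step 4: fineness = 0.4633 * 1000 = 463.3 mtex

463.3 mtex


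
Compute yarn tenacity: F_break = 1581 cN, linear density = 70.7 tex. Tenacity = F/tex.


Formula: Tenacity = Breaking force / Linear density
Tenacity = 1581 cN / 70.7 tex
Tenacity = 22.36 cN/tex

22.36 cN/tex


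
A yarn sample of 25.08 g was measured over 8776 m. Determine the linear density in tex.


Formula: Tex = (mass_g / length_m) * 1000
Substituting: Tex = (25.08 / 8776) * 1000
Intermediate: 25.08 / 8776 = 0.00285779 g/m
Tex = 0.00285779 * 1000 = 2.86 tex

2.86 tex


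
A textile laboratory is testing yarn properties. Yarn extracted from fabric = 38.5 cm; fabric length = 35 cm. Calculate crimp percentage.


Formula: Crimp% = ((L_yarn - L_fabric) / L_fabric) * 100
Step 1: Extension = 38.5 - 35 = 3.5 cm
Step 2: Crimp% = (3.5 / 35) * 100
Step 3: Crimp% = 0.1 * 100 = 10.0%

10.0%


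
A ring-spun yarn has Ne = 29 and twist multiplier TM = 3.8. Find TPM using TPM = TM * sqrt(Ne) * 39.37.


Formula: TPM = TM * sqrt(Ne) * 39.37
Step 1: sqrt(Ne) = sqrt(29) = 5.3852
Step 2: TM * sqrt(Ne) = 3.8 * 5.3852 = 20.4638
Step 3: TPM = 20.4638 * 39.37 = 806 twists/m

806 twists/m


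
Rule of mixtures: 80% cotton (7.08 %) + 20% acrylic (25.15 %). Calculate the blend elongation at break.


Formula: Blend property = (fraction_A * property_A) + (fraction_B * property_B)
Step 1: Contribution A = 80/100 * 7.08 % = 5.664 %
Step 2: Contribution B = 20/100 * 25.15 % = 5.03 %
Step 3: Blend elongation at break = 5.664 + 5.03 = 10.694 %

10.694 %


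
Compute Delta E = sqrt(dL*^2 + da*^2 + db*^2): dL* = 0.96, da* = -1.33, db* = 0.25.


Formula: Delta E = sqrt(dL*^2 + da*^2 + db*^2)
Step 1: dL*^2 = 0.96^2 = 0.9216
Step 2: da*^2 = (-1.33)^2 = 1.7689
Step 3: db*^2 = 0.25^2 = 0.0625
Step 4: Sum = 0.9216 + 1.7689 + 0.0625 = 2.753
Step 5: Delta E = sqrt(2.753) = 1.66

1.66 Delta E


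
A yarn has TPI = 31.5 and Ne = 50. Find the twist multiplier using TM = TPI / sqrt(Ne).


Formula: TM = TPI / sqrt(Ne)
Step 1: sqrt(Ne) = sqrt(50) = 7.0711
Step 2: TM = 31.5 / 7.0711 = 4.45

4.45 TM


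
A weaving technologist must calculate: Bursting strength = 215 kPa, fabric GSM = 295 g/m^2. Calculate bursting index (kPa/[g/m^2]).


Formula: Bursting Index = Bursting Strength / Fabric GSM
BI = 215 kPa / 295 g/m^2
BI = 0.729 kPa/(g/m^2)

0.729 kPa/(g/m^2)


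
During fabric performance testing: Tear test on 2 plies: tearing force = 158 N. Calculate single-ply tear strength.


Formula: Per-ply strength = Total force / Number of plies
Per-ply = 158 N / 2
Per-ply = 79 N

79 N


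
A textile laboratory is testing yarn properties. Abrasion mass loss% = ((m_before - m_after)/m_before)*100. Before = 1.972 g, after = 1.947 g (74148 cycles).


Formula: Mass loss% = ((m_before - m_after) / m_before) * 100
Step 1: Mass loss = 1.972 - 1.947 = 0.025 g
Step 2: Ratio = 0.025 / 1.972 = 0.0126775
Step 3: Mass loss% = 0.0126775 * 100 = 1.26775% ≈ 1.27%

1.27%


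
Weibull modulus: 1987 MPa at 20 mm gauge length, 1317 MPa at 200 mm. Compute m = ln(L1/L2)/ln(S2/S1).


Formula: m = ln(L1/L2) / ln(S2/S1)
Step 1: ln(L1/L2) = ln(20/200) = -2.30259
Step 2: S2/S1 = 1317/1987 = 0.66281
Step 3: ln(S2/S1) = ln(0.66281) = -0.41127
Step 4: m = -2.30259 / -0.41127 = 5.60

5.60 (Weibull m)


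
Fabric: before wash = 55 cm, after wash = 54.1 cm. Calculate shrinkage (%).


Formula: Shrinkage% = ((L_before - L_after) / L_before) * 100
Step 1: Shrinkage = 55 - 54.1 = 0.9 cm
Step 2: Shrinkage% = (0.9 / 55) * 100
Step 3: Shrinkage% = 0.016364 * 100 = 1.6364% ≈ 1.6%

1.6%


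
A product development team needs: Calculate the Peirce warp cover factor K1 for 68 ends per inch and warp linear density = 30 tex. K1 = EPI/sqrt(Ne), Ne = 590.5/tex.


Formula: K1 = EPI / sqrt(Ne), with Ne = 590.5 / tex_warp
Step 1: Ne = 590.5 / 30 = 19.683
Step 2: sqrt(Ne) = sqrt(19.683) = 4.4366
Step 3: K1 = 68 / 4.4366 = 15.3

15.3


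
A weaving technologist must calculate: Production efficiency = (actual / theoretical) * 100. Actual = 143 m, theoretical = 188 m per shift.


Formula: Efficiency% = (Actual output / Theoretical output) * 100
Efficiency% = (143 / 188) * 100
Efficiency% = 0.760638 * 100 = 76.0638% ≈ 76.1%

76.1%


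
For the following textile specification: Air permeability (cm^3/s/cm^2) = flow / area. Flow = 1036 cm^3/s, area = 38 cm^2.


Formula: Air Permeability = Airflow / Test Area
AP = 1036 cm^3/s / 38 cm^2
AP = 27.3 cm^3/s/cm^2

27.3 cm^3/s/cm^2


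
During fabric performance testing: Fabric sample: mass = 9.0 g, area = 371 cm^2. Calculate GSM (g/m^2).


Formula: GSM = mass_g / area_m2
Step 1: Convert area: 371 cm^2 = 371 / 10000 = 0.0371 m^2
Step 2: GSM = 9.0 g / 0.0371 m^2 = 242.6 g/m^2

242.6 g/m^2


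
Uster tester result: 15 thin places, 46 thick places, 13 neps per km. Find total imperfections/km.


Formula: Total = thin places + thick places + neps
Total = 15 + 46 + 13
Total = 74 imperfections/km

74 imperfections/km


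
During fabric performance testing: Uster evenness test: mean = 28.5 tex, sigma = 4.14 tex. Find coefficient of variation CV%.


Formula: CV% = (standard deviation / mean) * 100
Step 1: Ratio = 4.14 / 28.5 = 0.145263
Step 2: CV% = 0.145263 * 100 = 14.5263% ≈ 14.5%

14.5%


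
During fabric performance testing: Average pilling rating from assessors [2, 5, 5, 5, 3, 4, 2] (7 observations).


Formula: Mean = sum / count
Sum = 2 + 5 + 5 + 5 + 3 + 4 + 2 = 26
Mean = 26 / 7 = 3.7

3.7


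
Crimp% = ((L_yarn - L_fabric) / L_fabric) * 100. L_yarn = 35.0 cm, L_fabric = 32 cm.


Formula: Crimp% = ((L_yarn - L_fabric) / L_fabric) * 100
Step 1: Extension = 35.0 - 32 = 3.0 cm
Step 2: Crimp% = (3.0 / 32) * 100
Step 3: Crimp% = 0.09375 * 100 = 9.375% ≈ 9.4%

9.4%


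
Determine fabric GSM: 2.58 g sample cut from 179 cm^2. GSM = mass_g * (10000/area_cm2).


Formula: GSM = mass_g / area_m2
Step 1: Convert area: 179 cm^2 = 179 / 10000 = 0.0179 m^2
Step 2: GSM = 2.58 g / 0.0179 m^2 = 144.1 g/m^2

144.1 g/m^2


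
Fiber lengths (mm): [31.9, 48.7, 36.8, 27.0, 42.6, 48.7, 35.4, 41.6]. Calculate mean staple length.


Formula: Mean = sum of lengths / count
Sum = 31.9 + 48.7 + 36.8 + 27.0 + 42.6 + 48.7 + 35.4 + 41.6
Sum = 312.7 mm
Mean = 312.7 / 8 = 39.09 mm

39.09 mm


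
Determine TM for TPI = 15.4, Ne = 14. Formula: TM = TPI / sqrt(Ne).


Formula: TM = TPI / sqrt(Ne)
Step 1: sqrt(Ne) = sqrt(14) = 3.7417
Step 2: TM = 15.4 / 3.7417 = 4.12

4.12 TM


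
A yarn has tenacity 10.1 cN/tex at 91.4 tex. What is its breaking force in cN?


Formula: Breaking force = Tenacity * Linear density
F = 10.1 cN/tex * 91.4 tex
F = 923.14 cN

923.14 cN


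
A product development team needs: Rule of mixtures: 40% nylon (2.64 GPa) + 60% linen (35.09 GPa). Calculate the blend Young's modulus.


Formula: Blend property = (fraction_A * property_A) + (fraction_B * property_B)
Step 1: Contribution A = 40/100 * 2.64 GPa = 1.056 GPa
Step 2: Contribution B = 60/100 * 35.09 GPa = 21.054 GPa
Step 3: Blend Young's modulus = 1.056 + 21.054 = 22.11 GPa

22.11 GPa


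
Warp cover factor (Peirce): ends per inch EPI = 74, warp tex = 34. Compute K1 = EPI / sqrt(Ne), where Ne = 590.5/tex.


Formula: K1 = EPI / sqrt(Ne), with Ne = 590.5 / tex_warp
Step 1: Ne = 590.5 / 34 = 17.368
Step 2: sqrt(Ne) = sqrt(17.368) = 4.1675
Step 3: K1 = 74 / 4.1675 = 17.8

17.8


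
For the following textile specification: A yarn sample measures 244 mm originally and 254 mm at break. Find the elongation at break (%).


Formula: Elongation (%) = ((L_break - L0) / L0) * 100
Step 1: Extension = 254 - 244 = 10 mm
Step 2: Elongation = (10 / 244) * 100
Step 3: Elongation = 0.040984 * 100 = 4.0984% ≈ 4.1%

4.1%


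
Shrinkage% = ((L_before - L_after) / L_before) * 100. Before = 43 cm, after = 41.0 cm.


Formula: Shrinkage% = ((L_before - L_after) / L_before) * 100
Step 1: Shrinkage = 43 - 41.0 = 2.0 cm
Step 2: Shrinkage% = (2.0 / 43) * 100
Step 3: Shrinkage% = 0.046512 * 100 = 4.6512% ≈ 4.7%

4.7%


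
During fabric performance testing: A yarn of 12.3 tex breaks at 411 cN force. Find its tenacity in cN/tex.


Formula: Tenacity = Breaking force / Linear density
Tenacity = 411 cN / 12.3 tex
Tenacity = 33.41 cN/tex

33.41 cN/tex


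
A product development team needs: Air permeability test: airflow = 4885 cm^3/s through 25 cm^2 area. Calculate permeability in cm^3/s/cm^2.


Formula: Air Permeability = Airflow / Test Area
AP = 4885 cm^3/s / 25 cm^2
AP = 195.4 cm^3/s/cm^2

195.4 cm^3/s/cm^2


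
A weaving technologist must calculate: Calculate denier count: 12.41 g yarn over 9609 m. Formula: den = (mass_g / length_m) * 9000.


Formula: den = (mass_g / length_m) * 9000
Substituting: den = (12.41 / 9609) * 9000
Intermediate: 12.41 / 9609 = 0.0012915 g/m
den = 0.0012915 * 9000 = 11.6 denier

11.6 denier


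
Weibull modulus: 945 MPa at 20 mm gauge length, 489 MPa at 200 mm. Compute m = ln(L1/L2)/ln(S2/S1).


Formula: m = ln(L1/L2) / ln(S2/S1)
Step 1: ln(L1/L2) = ln(20/200) = -2.30259
Step 2: S2/S1 = 489/945 = 0.51746
Step 3: ln(S2/S1) = ln(0.51746) = -0.65882
Step 4: m = -2.30259 / -0.65882 = 3.50

3.50 (Weibull m)


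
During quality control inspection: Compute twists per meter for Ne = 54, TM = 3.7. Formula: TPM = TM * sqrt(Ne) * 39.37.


Formula: TPM = TM * sqrt(Ne) * 39.37
Step 1: sqrt(Ne) = sqrt(54) = 7.3485
Step 2: TM * sqrt(Ne) = 3.7 * 7.3485 = 27.1895
Step 3: TPM = 27.1895 * 39.37 = 1070 twists/m

1070 twists/m


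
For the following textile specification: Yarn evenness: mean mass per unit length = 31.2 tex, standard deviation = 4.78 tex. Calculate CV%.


Formula: CV% = (standard deviation / mean) * 100
Step 1: Ratio = 4.78 / 31.2 = 0.153205
Step 2: CV% = 0.153205 * 100 = 15.3205% ≈ 15.3%

15.3%


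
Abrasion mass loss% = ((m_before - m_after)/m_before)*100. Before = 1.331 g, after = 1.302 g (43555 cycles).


Formula: Mass loss% = ((m_before - m_after) / m_before) * 100
Step 1: Mass loss = 1.331 - 1.302 = 0.029 g
Step 2: Ratio = 0.029 / 1.331 = 0.0217881
Step 3: Mass loss% = 0.0217881 * 100 = 2.17881% ≈ 2.18%

2.18%


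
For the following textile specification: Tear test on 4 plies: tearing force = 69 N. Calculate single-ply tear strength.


Formula: Per-ply strength = Total force / Number of plies
Per-ply = 69 N / 4
Per-ply = 17.25 N

17.25 N


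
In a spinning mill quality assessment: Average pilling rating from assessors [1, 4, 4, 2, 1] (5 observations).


Formula: Mean = sum / count
Sum = 1 + 4 + 4 + 2 + 1 = 12
Mean = 12 / 5 = 2.4

2.4


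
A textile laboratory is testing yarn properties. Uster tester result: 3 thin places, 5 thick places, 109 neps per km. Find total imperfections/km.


Formula: Total = thin places + thick places + neps
Total = 3 + 5 + 109
Total = 117 imperfections/km

117 imperfections/km


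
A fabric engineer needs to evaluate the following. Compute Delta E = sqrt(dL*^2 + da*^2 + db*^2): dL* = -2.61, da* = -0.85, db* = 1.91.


Formula: Delta E = sqrt(dL*^2 + da*^2 + db*^2)
Step 1: dL*^2 = (-2.61)^2 = 6.8121
Step 2: da*^2 = (-0.85)^2 = 0.7225
Step 3: db*^2 = 1.91^2 = 3.6481
Step 4: Sum = 6.8121 + 0.7225 + 3.6481 = 11.1827
Step 5: Delta E = sqrt(11.1827) = 3.34

3.34 Delta E


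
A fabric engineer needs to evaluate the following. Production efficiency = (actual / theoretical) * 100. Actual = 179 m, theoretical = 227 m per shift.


Formula: Efficiency% = (Actual output / Theoretical output) * 100
Efficiency% = (179 / 227) * 100
Efficiency% = 0.788546 * 100 = 78.8546% ≈ 78.9%

78.9%


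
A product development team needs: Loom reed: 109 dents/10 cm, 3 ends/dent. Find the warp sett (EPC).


Formula: EPC = (dents per 10 cm * ends per dent) / 10
Step 1: Total ends per 10 cm = 109 * 3 = 327
Step 2: EPC = 327 / 10 = 32.7 ends/cm

32.7 ends/cm


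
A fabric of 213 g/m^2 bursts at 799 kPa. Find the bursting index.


Formula: Bursting Index = Bursting Strength / Fabric GSM
BI = 799 kPa / 213 g/m^2
BI = 3.751 kPa/(g/m^2)

3.751 kPa/(g/m^2)


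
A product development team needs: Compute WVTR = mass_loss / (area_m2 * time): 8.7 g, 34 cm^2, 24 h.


Formula: WVTR = mass_loss / (area * time)
Step 1: Convert area: 34 cm^2 = 0.0034 m^2
Step 2: WVTR = 8.7 g / (0.0034 m^2 * 24 h)
Step 3: WVTR = 8.7 / 0.0816 = 106.6 g/m^2/h

106.6 g/m^2/h


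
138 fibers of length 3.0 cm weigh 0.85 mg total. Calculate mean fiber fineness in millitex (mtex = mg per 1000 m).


Formula: fineness (mtex) = mass (mg) / total length (km) = (mass_mg / total_length_m) * 1000
Step 1: Convert fiber length: 3.0 cm = 0.03 m
Step 2: Total fiber length = 138 * 0.03 = 4.14 m
Step 3: Linear density = 0.85 mg / 4.14 m = 0.2053 mg/m
Step 4: fineness = 0.2053 * 1000 = 205.3 mtex

205.3 mtex


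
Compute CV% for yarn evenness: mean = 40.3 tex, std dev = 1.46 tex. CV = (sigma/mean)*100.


Formula: CV% = (standard deviation / mean) * 100
Step 1: Ratio = 1.46 / 40.3 = 0.036228
Step 2: CV% = 0.036228 * 100 = 3.6228% ≈ 3.6%

3.6%


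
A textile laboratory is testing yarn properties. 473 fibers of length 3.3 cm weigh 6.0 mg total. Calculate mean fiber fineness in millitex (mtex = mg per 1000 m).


Formula: fineness (mtex) = mass (mg) / total length (km) = (mass_mg / total_length_m) * 1000
Step 1: Convert fiber length: 3.3 cm = 0.033 m
Step 2: Total fiber length = 473 * 0.033 = 15.609 m
Step 3: Linear density = 6.0 mg / 15.609 m = 0.3844 mg/m
Step 4: fineness = 0.3844 * 1000 = 384.4 mtex

384.4 mtex


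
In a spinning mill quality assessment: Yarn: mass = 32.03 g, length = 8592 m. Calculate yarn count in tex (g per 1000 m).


Formula: Tex = (mass_g / length_m) * 1000
Substituting: Tex = (32.03 / 8592) * 1000
Intermediate: 32.03 / 8592 = 0.00372789 g/m
Tex = 0.00372789 * 1000 = 3.73 tex

3.73 tex


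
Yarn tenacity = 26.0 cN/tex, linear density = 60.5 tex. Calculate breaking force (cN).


Formula: Breaking force = Tenacity * Linear density
F = 26.0 cN/tex * 60.5 tex
F = 1573.00 cN

1573.00 cN


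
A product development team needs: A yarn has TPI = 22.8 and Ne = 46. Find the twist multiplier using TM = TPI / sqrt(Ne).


Formula: TM = TPI / sqrt(Ne)
Step 1: sqrt(Ne) = sqrt(46) = 6.7823
Step 2: TM = 22.8 / 6.7823 = 3.36

3.36 TM


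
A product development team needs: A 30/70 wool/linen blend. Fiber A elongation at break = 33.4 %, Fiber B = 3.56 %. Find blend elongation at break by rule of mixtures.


Formula: Blend property = (fraction_A * property_A) + (fraction_B * property_B)
Step 1: Contribution A = 30/100 * 33.4 % = 10.02 %
Step 2: Contribution B = 70/100 * 3.56 % = 2.492 %
Step 3: Blend elongation at break = 10.02 + 2.492 = 12.512 %

12.512 %


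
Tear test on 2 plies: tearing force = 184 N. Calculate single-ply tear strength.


Formula: Per-ply strength = Total force / Number of plies
Per-ply = 184 N / 2
Per-ply = 92 N

92 N


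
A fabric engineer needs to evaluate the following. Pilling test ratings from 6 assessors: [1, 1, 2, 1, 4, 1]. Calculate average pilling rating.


Formula: Mean = sum / count
Sum = 1 + 1 + 2 + 1 + 4 + 1 = 10
Mean = 10 / 6 = 1.7

1.7


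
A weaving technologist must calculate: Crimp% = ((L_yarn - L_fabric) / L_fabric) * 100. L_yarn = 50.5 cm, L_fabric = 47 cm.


Formula: Crimp% = ((L_yarn - L_fabric) / L_fabric) * 100
Step 1: Extension = 50.5 - 47 = 3.5 cm
Step 2: Crimp% = (3.5 / 47) * 100
Step 3: Crimp% = 0.074468 * 100 = 7.4468% ≈ 7.4%

7.4%


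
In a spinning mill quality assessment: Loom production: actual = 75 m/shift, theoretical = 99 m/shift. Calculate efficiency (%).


Formula: Efficiency% = (Actual output / Theoretical output) * 100
Efficiency% = (75 / 99) * 100
Efficiency% = 0.757576 * 100 = 75.7576% ≈ 75.8%

75.8%


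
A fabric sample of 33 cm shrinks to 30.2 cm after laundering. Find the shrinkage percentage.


Formula: Shrinkage% = ((L_before - L_after) / L_before) * 100
Step 1: Shrinkage = 33 - 30.2 = 2.8 cm
Step 2: Shrinkage% = (2.8 / 33) * 100
Step 3: Shrinkage% = 0.084848 * 100 = 8.4848% ≈ 8.5%

8.5%


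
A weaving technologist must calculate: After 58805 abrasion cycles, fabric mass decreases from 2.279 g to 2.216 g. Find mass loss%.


Formula: Mass loss% = ((m_before - m_after) / m_before) * 100
Step 1: Mass loss = 2.279 - 2.216 = 0.063 g
Step 2: Ratio = 0.063 / 2.279 = 0.0276437
Step 3: Mass loss% = 0.0276437 * 100 = 2.76437% ≈ 2.76%

2.76%


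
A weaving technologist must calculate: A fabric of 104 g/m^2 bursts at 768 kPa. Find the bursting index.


Formula: Bursting Index = Bursting Strength / Fabric GSM
BI = 768 kPa / 104 g/m^2
BI = 7.385 kPa/(g/m^2)

7.385 kPa/(g/m^2)


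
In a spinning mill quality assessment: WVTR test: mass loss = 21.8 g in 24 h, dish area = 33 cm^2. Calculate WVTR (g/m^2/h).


Formula: WVTR = mass_loss / (area * time)
Step 1: Convert area: 33 cm^2 = 0.0033 m^2
Step 2: WVTR = 21.8 g / (0.0033 m^2 * 24 h)
Step 3: WVTR = 21.8 / 0.0792 = 275.3 g/m^2/h

275.3 g/m^2/h


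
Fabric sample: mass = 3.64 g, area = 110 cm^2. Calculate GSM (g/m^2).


Formula: GSM = mass_g / area_m2
Step 1: Convert area: 110 cm^2 = 110 / 10000 = 0.011 m^2
Step 2: GSM = 3.64 g / 0.011 m^2 = 330.9 g/m^2

330.9 g/m^2


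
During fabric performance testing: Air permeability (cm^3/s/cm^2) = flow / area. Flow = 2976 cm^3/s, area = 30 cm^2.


Formula: Air Permeability = Airflow / Test Area
AP = 2976 cm^3/s / 30 cm^2
AP = 99.2 cm^3/s/cm^2

99.2 cm^3/s/cm^2


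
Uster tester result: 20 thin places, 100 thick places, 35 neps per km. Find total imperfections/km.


Formula: Total = thin places + thick places + neps
Total = 20 + 100 + 35
Total = 155 imperfections/km

155 imperfections/km


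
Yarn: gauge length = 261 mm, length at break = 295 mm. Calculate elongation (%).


Formula: Elongation (%) = ((L_break - L0) / L0) * 100
Step 1: Extension = 295 - 261 = 34 mm
Step 2: Elongation = (34 / 261) * 100
Step 3: Elongation = 0.130268 * 100 = 13.0268% ≈ 13.0%

13.0%


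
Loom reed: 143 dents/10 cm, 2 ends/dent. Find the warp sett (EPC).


Formula: EPC = (dents per 10 cm * ends per dent) / 10
Step 1: Total ends per 10 cm = 143 * 2 = 286
Step 2: EPC = 286 / 10 = 28.6 ends/cm

28.6 ends/cm


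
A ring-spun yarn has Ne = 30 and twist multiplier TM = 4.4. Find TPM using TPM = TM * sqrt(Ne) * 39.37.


Formula: TPM = TM * sqrt(Ne) * 39.37
Step 1: sqrt(Ne) = sqrt(30) = 5.4772
Step 2: TM * sqrt(Ne) = 4.4 * 5.4772 = 24.0997
Step 3: TPM = 24.0997 * 39.37 = 949 twists/m

949 twists/m


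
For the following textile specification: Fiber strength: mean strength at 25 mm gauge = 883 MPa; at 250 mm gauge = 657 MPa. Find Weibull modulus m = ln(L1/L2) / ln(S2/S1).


Formula: m = ln(L1/L2) / ln(S2/S1)
Step 1: ln(L1/L2) = ln(25/250) = -2.30259
Step 2: S2/S1 = 657/883 = 0.74405
Step 3: ln(S2/S1) = ln(0.74405) = -0.29565
Step 4: m = -2.30259 / -0.29565 = 7.79

7.79 (Weibull m)


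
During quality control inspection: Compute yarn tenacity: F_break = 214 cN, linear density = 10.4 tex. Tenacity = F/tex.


Formula: Tenacity = Breaking force / Linear density
Tenacity = 214 cN / 10.4 tex
Tenacity = 20.58 cN/tex

20.58 cN/tex


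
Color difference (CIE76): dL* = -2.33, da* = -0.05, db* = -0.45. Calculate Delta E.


Formula: Delta E = sqrt(dL*^2 + da*^2 + db*^2)
Step 1: dL*^2 = (-2.33)^2 = 5.4289
Step 2: da*^2 = (-0.05)^2 = 0.0025
Step 3: db*^2 = (-0.45)^2 = 0.2025
Step 4: Sum = 5.4289 + 0.0025 + 0.2025 = 5.6339
Step 5: Delta E = sqrt(5.6339) = 2.37

2.37 Delta E


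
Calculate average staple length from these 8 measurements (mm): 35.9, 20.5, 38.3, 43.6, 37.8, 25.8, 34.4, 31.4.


Formula: Mean = sum of lengths / count
Sum = 35.9 + 20.5 + 38.3 + 43.6 + 37.8 + 25.8 + 34.4 + 31.4
Sum = 267.7 mm
Mean = 267.7 / 8 = 33.46 mm

33.46 mm
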